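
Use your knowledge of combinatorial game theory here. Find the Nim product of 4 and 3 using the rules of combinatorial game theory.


Nim multiplication is bilinear over XOR: (u XOR v) * w = (u*w) XOR (v*w).
So we split each operand into its bit components and XOR the pairwise Nim products.
4 = 4 (as XOR of powers of 2).
3 = 1 + 2 (as XOR of powers of 2).
Using the standard Nim-product table on single bits:
  2*2 = 3,   2*4 = 8,   2*8 = 12,
  4*4 = 6,   4*8 = 11,  8*8 = 13,
and  1*x = x (identity), k*l = l*k (commutative).
Pairwise Nim products:
  4 * 1 = 4
  4 * 2 = 8
XOR them: 4 XOR 8 = 12.
Result: 4 * 3 = 12 (in Nim).

12


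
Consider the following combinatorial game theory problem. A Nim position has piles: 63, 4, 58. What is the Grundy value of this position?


We need the XOR (exclusive or) of all pile sizes.
After XOR-ing pile 1 (size 63): 0 XOR 63 = 63
After XOR-ing pile 2 (size 4): 63 XOR 4 = 59
After XOR-ing pile 3 (size 58): 59 XOR 58 = 1
The Nim-value of this position is 1.

1


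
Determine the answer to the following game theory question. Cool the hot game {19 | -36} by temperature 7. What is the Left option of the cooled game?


Original game: {19 | -36} (a switch {a | b} with a > b).
Cooling by t (for t below the temperature (a - b)/2 = 55/2) taxes each move by t: {a | b} cooled by t is {a - t | b + t}.
Cooling amount: t = 7
Cooled Left option: 19 - 7 = 12
Cooled Right option: -36 + 7 = -29
Cooled game: {12 | -29}
Left option = 12

12


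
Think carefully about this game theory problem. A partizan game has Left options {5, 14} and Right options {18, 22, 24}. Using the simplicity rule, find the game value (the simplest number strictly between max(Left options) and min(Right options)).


Left options: {5, 14}, max = 14
Right options: {18, 22, 24}, min = 18
All options are numbers and max(Left) < min(Right), so by the simplicity theorem the value is the simplest (earliest-born) number strictly between 14 and 18.
Integers 15 through 17 all lie strictly between 14 and 18.
Among integers, the simplest (lowest birthday = smallest |n|; 0 is born on day 0, +-n on day n) is 15.
No non-integer in the interval can be simpler: if x is a non-integer in the interval, then floor(x) or ceil(x) also lies in the interval (the interval contains an integer), and both are proper prefixes of x's sign expansion, i.e. born earlier. So the game value is 15.
Game value = 15

15


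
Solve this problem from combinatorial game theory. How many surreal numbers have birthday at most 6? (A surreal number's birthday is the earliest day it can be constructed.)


Day 0: {|} = 0 is born. Count = 1.
Day n: the number of surreal numbers born by day n is 2^(n+1) - 1.
By day 0: 2^1 - 1 = 1
By day 1: 2^2 - 1 = 3
By day 2: 2^3 - 1 = 7
By day 3: 2^4 - 1 = 15
By day 4: 2^5 - 1 = 31
By day 5: 2^6 - 1 = 63
By day 6: 2^7 - 1 = 127
By day 6: 127 surreal numbers.

127


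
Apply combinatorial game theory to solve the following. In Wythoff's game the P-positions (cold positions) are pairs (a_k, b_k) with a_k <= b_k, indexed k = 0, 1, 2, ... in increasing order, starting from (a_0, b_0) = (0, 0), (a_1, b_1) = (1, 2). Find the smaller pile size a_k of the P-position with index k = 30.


By Wythoff's theorem, a_k = floor(k * phi) and b_k = floor(k * phi^2) = a_k + k, where phi = (1 + sqrt(5))/2 is the golden ratio.
phi = (1 + sqrt(5))/2 = 1.618034
k = 30
k * phi = 30 * 1.618034 = 48.541020
a_30 = floor(k * phi) = 48

48


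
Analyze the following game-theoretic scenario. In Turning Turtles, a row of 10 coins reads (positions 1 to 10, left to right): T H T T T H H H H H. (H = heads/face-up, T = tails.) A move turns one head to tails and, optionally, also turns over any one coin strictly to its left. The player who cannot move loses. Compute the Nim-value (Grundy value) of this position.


Coins: T H T T T H H H H H
Key fact: a single head at position k behaves exactly like a Nim heap of size k (turning it to T and optionally flipping a coin at j < k corresponds to moving the heap from k to j, or to 0), and heads combine as a disjunctive sum (two heads at the same place would cancel, matching j XOR j = 0). So the Nim-value is the XOR of the 1-indexed positions of the heads.
Face-up positions (1-indexed): [2, 6, 7, 8, 9, 10]
XOR 0 with 2: 0 XOR 2 = 2
XOR 2 with 6: 2 XOR 6 = 4
XOR 4 with 7: 4 XOR 7 = 3
XOR 3 with 8: 3 XOR 8 = 11
XOR 11 with 9: 11 XOR 9 = 2
XOR 2 with 10: 2 XOR 10 = 8
Nim-value = 8

8


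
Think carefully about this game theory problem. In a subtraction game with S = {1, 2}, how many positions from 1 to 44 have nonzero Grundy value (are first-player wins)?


Subtraction set S = {1, 2}, so G(n) = n mod 3.
G(n) = 0 when n is a multiple of 3.
Multiples of 3 in [1, 44]: 14
N-positions (nonzero Grundy) = 44 - 14 = 30

30


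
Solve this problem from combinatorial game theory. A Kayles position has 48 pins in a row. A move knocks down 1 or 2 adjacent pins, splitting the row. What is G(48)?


Kayles: a move removes 1 or 2 adjacent pins from a contiguous row.
Removing pins from a row of k leaves two independent rows (a, b) with a + b = k - 1 (one pin) or a + b = k - 2 (two pins); an end removal gives a = 0.
By Sprague-Grundy, G(k) = mex{ G(a) XOR G(b) } over all these splits. G(0) = 0.
G(1): splits (0,0):0^0=0 -> mex({0}) = 1
G(2): splits (0,1):0^1=1 (0,0):0^0=0 -> mex({0, 1}) = 2
G(3): splits (0,2):0^2=2 (1,1):1^1=0 (0,1):0^1=1 -> mex({0, 1, 2}) = 3
G(4): splits (0,3):0^3=3 (1,2):1^2=3 (0,2):0^2=2 (1,1):1^1=0 -> mex({0, 2, 3}) = 1
G(5): splits (0,4):0^1=1 (1,3):1^3=2 (2,2):2^2=0 (0,3):0^3=3 (1,2):1^2=3 -> mex({0, 1, 2, 3}) = 4
G(6) = mex({0, 1, 2, 4}) = 3
G(7) = mex({0, 1, 3, 4, 5}) = 2
G(8) = mex({0, 2, 3, 5, 6}) = 1
G(9) = mex({0, 1, 2, 3, 6, 7}) = 4
G(10) = mex({0, 1, 3, 4, 5, 7}) = 2
G(11) = mex({0, 1, 2, 3, 4, 5}) = 6
G(12) = mex({0, 1, 2, 3, 5, 6, 7}) = 4
G(13) = mex({0, 2, 3, 4, 6, 7}) = 1
G(14) = mex({0, 1, 4, 5, 6, 7}) = 2
G(15) = mex({0, 1, 2, 3, 4, 5, 6}) = 7
G(16) = mex({0, 2, 3, 5, 6, 7}) = 1
G(17) = mex({0, 1, 2, 3, 5, 6, 7}) = 4
G(18) = mex({0, 1, 2, 4, 5, 6}) = 3
G(19) = mex({0, 1, 3, 4, 5, 7}) = 2
G(20) = mex({0, 2, 3, 4, 5, 6, 7}) = 1
G(21) = mex({0, 1, 2, 3, 5, 6, 7}) = 4
G(22) = mex({0, 1, 2, 3, 4, 5, 7}) = 6
G(23) = mex({0, 1, 2, 3, 4, 5, 6}) = 7
G(24) = mex({0, 1, 2, 3, 5, 6, 7}) = 4
G(25) = mex({0, 2, 3, 4, 6, 7}) = 1
G(26) = mex({0, 1, 3, 4, 5, 6, 7}) = 2
G(27) = mex({0, 1, 2, 3, 4, 5, 6, 7}) = 8
G(28) = mex({0, 1, 2, 3, 4, 6, 7, 8}) = 5
G(29) = mex({0, 1, 2, 3, 5, 6, 7, 8, 9}) = 4
G(30) = mex({0, 1, 2, 3, 4, 5, 6, 9, 10}) = 7
G(31) = mex({0, 1, 3, 4, 5, 7, 10, 11}) = 2
G(32) = mex({0, 2, 3, 4, 5, 6, 7, 9, 11}) = 1
G(33) = mex({0, 1, 2, 3, 4, 5, 6, 7, 9, 12}) = 8
G(34) = mex({0, 1, 2, 3, 4, 5, 7, 8, 11, 12}) = 6
G(35) = mex({0, 1, 2, 3, 4, 5, 6, 8, 9, 10, 11}) = 7
G(36) = mex({0, 1, 2, 3, 5, 6, 7, 9, 10}) = 4
G(37) = mex({0, 2, 3, 4, 6, 7, 9, 10, 11, 12}) = 1
G(38) = mex({0, 1, 3, 4, 5, 6, 7, 9, 10, 11, 12}) = 2
G(39) = mex({0, 1, 2, 4, 5, 6, 7, 9, 10, 12, 14}) = 3
G(40) = mex({0, 2, 3, 4, 6, 7, 11, 12, 14}) = 1
G(41) = mex({0, 1, 2, 3, 5, 6, 7, 9, 10, 11, 12}) = 4
G(42) = mex({0, 1, 2, 3, 4, 5, 6, 9, 10}) = 7
G(43) = mex({0, 1, 3, 4, 5, 7, 9, 10, 12, 15}) = 2
G(44) = mex({0, 2, 3, 4, 5, 6, 7, 9, 10, 12, 15}) = 1
G(45) = mex({0, 1, 2, 3, 4, 5, 6, 7, 9, 10, 12, 14}) = 8
G(46) = mex({0, 1, 3, 4, 5, 7, 8, 11, 12, 14}) = 2
G(47) = mex({0, 1, 2, 3, 4, 5, 6, 8, 9, 10, 11, 12}) = 7
G(48) = mex({0, 1, 2, 3, 5, 6, 7, 9, 10}) = 4
Therefore G(48) = 4.

4


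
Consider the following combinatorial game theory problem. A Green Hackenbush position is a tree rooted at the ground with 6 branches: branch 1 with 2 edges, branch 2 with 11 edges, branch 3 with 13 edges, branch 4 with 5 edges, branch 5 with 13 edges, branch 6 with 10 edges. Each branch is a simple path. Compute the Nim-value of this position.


The tree has 6 branches from the ground vertex.
In Green Hackenbush, the Nim-value of a simple path of length k is k.
Branch 1: length 2, Nim-value = 2
Branch 2: length 11, Nim-value = 11
Branch 3: length 13, Nim-value = 13
Branch 4: length 5, Nim-value = 5
Branch 5: length 13, Nim-value = 13
Branch 6: length 10, Nim-value = 10
Total Nim-value = XOR of all branch values:
0 XOR 2 = 2
2 XOR 11 = 9
9 XOR 13 = 4
4 XOR 5 = 1
1 XOR 13 = 12
12 XOR 10 = 6
Nim-value of the tree = 6

6


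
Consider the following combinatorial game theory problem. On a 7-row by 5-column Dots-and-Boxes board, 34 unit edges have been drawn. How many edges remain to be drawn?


Grid: 7 x 5 boxes, i.e. 8 rows and 6 columns of dots.
Horizontal edges: (rows + 1) * cols = 8 * 5 = 40
Vertical edges: rows * (cols + 1) = 7 * 6 = 42
Total edges: 40 + 42 = 82
Edges drawn: 34
Remaining: 82 - 34 = 48

48


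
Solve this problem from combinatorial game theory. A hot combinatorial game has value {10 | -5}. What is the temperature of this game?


The game is {10 | -5}, a switch {a | b} with numbers a > b.
Cooling {a | b} by t gives {a - t | b + t}, which stops being hot when a - t = b + t, i.e. at t = (a - b)/2. So the temperature of a switch is (a - b)/2.
Temperature = (Left option - Right option) / 2
= (10 - (-5)) / 2
= 15 / 2
= 15/2

15/2


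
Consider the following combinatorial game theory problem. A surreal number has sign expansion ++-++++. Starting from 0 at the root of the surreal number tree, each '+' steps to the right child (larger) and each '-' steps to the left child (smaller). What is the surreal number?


Sign expansion: ++-++++
Rule: track bounds (lo, hi), initially (-inf, +inf). On '+', the current value becomes lo and we move to the simplest number in (value, hi): value + 1 if hi = +inf, otherwise the midpoint (value + hi)/2. On '-', the current value becomes hi and we move to value - 1 if lo = -inf, otherwise the midpoint (lo + value)/2.
Start at 0.
Step 1: sign = +, move right. Bounds: (0, +inf). Value = 1
Step 2: sign = +, move right. Bounds: (1, +inf). Value = 2
Step 3: sign = -, move left. Bounds: (1, 2). Value = 3/2
Step 4: sign = +, move right. Bounds: (3/2, 2). Value = 7/4
Step 5: sign = +, move right. Bounds: (7/4, 2). Value = 15/8
Step 6: sign = +, move right. Bounds: (15/8, 2). Value = 31/16
Step 7: sign = +, move right. Bounds: (31/16, 2). Value = 63/32
The surreal number with sign expansion ++-++++ is 63/32.

63/32


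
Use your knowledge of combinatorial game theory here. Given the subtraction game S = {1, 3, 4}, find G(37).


The subtraction set is S = {1, 3, 4}.
G(k) = mex{ G(k - s) : s in S, s <= k }. We compute iteratively: G(0) = 0.
G(1) = mex({0}) = 1
G(2) = mex({1}) = 0
G(3) = mex({0}) = 1
G(4) = mex({0, 1}) = 2
G(5) = mex({0, 1, 2}) = 3
G(6) = mex({0, 1, 3}) = 2
G(7) = mex({1, 2}) = 0
G(8) = mex({0, 2, 3}) = 1
G(9) = mex({1, 2, 3}) = 0
G(10) = mex({0, 2}) = 1
Observe that G(7)..G(10) = 0, 1, 0, 1 repeats G(0)..G(3) = 0, 1, 0, 1.
For k >= max(S) = 4, G(k) is determined by the previous 4 values G(k-4)..G(k-1); a window of 4 consecutive values has recurred shifted by 7, so by induction G(k + 7) = G(k) for all k >= 0: the sequence is periodic from the start with period 7.
One period: G(0..6) = 0, 1, 0, 1, 2, 3, 2.
37 mod 7 = 2, so G(37) = G(2) = 0.

0


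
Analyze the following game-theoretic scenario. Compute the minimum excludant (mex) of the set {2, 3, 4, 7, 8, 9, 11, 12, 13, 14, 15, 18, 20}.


Set = {2, 3, 4, 7, 8, 9, 11, 12, 13, 14, 15, 18, 20}
0 is NOT in the set. This is the mex.
mex = 0

0


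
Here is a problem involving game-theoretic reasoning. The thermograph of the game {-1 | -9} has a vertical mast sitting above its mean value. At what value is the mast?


Game = {-1 | -9}, a switch {a | b} with numbers a > b.
Its thermograph has left wall a - t and right wall b + t, which meet at t = (a - b)/2, where both equal (a + b)/2. So the mast (mean value) is at (a + b)/2.
Mean = (-1 + (-9))/2 = -10/2 = -5

-5


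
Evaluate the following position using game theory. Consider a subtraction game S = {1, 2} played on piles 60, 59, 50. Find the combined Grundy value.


Subtraction set: {1, 2}
For this subtraction set, G(n) = n mod 3 (period = max + 1 = 3).
Pile 1 (size 60): G(60) = 60 mod 3 = 0
Pile 2 (size 59): G(59) = 59 mod 3 = 2
Pile 3 (size 50): G(50) = 50 mod 3 = 2
Total Grundy value = XOR of all: 0 XOR 2 XOR 2 = 0

0


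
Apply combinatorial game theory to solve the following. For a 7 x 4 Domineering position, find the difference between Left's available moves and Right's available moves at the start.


Board is 7 x 4 (rows x cols).
Left (vertical) placements: (rows-1) * cols = 6 * 4 = 24
Right (horizontal) placements: rows * (cols-1) = 7 * 3 = 21
Advantage = Left - Right = 24 - 21 = 3

3


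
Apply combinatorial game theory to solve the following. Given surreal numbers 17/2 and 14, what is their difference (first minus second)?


x = 17/2, y = 14
Converting to common denominator: 2
x = 17/2, y = 28/2
x - y = 17/2 - 14 = -11/2

-11/2


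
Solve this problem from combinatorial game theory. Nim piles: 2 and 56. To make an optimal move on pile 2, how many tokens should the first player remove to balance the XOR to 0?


Piles: 2 and 56
Current XOR: 2 XOR 56 = 58 (non-zero, so this is an N-position).
To make the XOR zero, we need to find a move that balances the piles.
For pile 2 (size 56): target = 56 XOR 58 = 2
We reduce pile 2 from 56 to 2.
Tokens removed: 56 - 2 = 54
Verification: 2 XOR 2 = 0

54


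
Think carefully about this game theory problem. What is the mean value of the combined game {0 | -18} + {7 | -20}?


G1 = {0 | -18}, G2 = {7 | -20}
Each is a switch {a | b} with numbers a > b; its mean value is (a + b)/2, and mean value is additive over game sums: m(G1 + G2) = m(G1) + m(G2).
Mean of G1 = (0 + (-18))/2 = -18/2 = -9
Mean of G2 = (7 + (-20))/2 = -13/2 = -13/2
Mean of G1 + G2 = -9 + -13/2 = -31/2

-31/2


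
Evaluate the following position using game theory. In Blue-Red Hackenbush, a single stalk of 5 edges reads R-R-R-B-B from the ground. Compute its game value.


Edges (from ground): R-R-R-B-B
By Berlekamp's sign-expansion rule, a Blue-Red Hackenbush stalk has the value of the surreal number whose sign sequence is the edge sequence with B -> + and R -> -.
Sign sequence: ---++
Trace the sign expansion in the surreal number tree, starting from 0:
Edge 1: R (sign -) -> bounds (-inf, 0), value = -1
Edge 2: R (sign -) -> bounds (-inf, -1), value = -2
Edge 3: R (sign -) -> bounds (-inf, -2), value = -3
Edge 4: B (sign +) -> bounds (-3, -2), value = -5/2
Edge 5: B (sign +) -> bounds (-5/2, -2), value = -9/4
Game value = -9/4

-9/4


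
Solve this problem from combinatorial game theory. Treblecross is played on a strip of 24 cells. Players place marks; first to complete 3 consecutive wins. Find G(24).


Treblecross: place X on empty cells; 3-in-a-row wins.
Playing within two cells of an existing X lets the opponent win at once, so sensible play treats the cells i-2..i+2 around each X as dead. The player left with no safe cell loses, so this is a normal-play take-away game on strips of safe cells.
Placing X at cell i (0-indexed) of a strip of k safe cells leaves independent strips of sizes max(0, i-2) and max(0, k-i-3). Hence G(k) = mex{ G(max(0,i-2)) XOR G(max(0,k-i-3)) : 0 <= i < k }, with G(0) = 0.
G(1): splits (0,0):0^0=0 -> mex({0}) = 1
G(2): splits (0,0):0^0=0 -> mex({0}) = 1
G(3): splits (0,0):0^0=0 -> mex({0}) = 1
G(4): splits (0,1):0^1=1 (0,0):0^0=0 -> mex({0, 1}) = 2
G(5): splits (0,2):0^1=1 (0,1):0^1=1 (0,0):0^0=0 -> mex({0, 1}) = 2
G(6) = mex({1}) = 0
G(7) = mex({0, 1, 2}) = 3
G(8) = mex({0, 1, 2}) = 3
G(9) = mex({0, 2}) = 1
G(10) = mex({0, 2, 3}) = 1
G(11) = mex({0, 3}) = 1
G(12) = mex({1, 3}) = 0
G(13) = mex({0, 1, 2, 3}) = 4
G(14) = mex({0, 1, 2}) = 3
G(15) = mex({0, 1, 2}) = 3
G(16) = mex({0, 1, 2, 4}) = 3
G(17) = mex({0, 1, 3, 4}) = 2
G(18) = mex({0, 1, 3, 4}) = 2
G(19) = mex({0, 1, 3, 5}) = 2
G(20) = mex({0, 1, 2, 3, 5}) = 4
G(21) = mex({0, 1, 2, 3, 5}) = 4
G(22) = mex({1, 2, 6}) = 0
G(23) = mex({0, 1, 2, 3, 4, 6}) = 5
G(24) = mex({0, 1, 2, 3, 4}) = 5
Therefore G(24) = 5.

5


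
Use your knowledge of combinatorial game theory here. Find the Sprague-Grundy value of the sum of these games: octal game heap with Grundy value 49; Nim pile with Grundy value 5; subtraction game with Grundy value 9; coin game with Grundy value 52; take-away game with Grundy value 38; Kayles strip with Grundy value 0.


By the Sprague-Grundy theorem, the Grundy value of a sum of games is the XOR of individual Grundy values.
octal game heap: Grundy value = 49. Running XOR: 0 XOR 49 = 49
Nim pile: Grundy value = 5. Running XOR: 49 XOR 5 = 52
subtraction game: Grundy value = 9. Running XOR: 52 XOR 9 = 61
coin game: Grundy value = 52. Running XOR: 61 XOR 52 = 9
take-away game: Grundy value = 38. Running XOR: 9 XOR 38 = 47
Kayles strip: Grundy value = 0. Running XOR: 47 XOR 0 = 47
The combined Grundy value is 47.

47


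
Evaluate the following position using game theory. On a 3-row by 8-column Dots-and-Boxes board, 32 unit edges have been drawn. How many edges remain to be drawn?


Grid: 3 x 8 boxes, i.e. 4 rows and 9 columns of dots.
Horizontal edges: (rows + 1) * cols = 4 * 8 = 32
Vertical edges: rows * (cols + 1) = 3 * 9 = 27
Total edges: 32 + 27 = 59
Edges drawn: 32
Remaining: 59 - 32 = 27

27


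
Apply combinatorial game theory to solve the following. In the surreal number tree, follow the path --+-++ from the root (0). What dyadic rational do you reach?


Sign expansion: --+-++
Rule: track bounds (lo, hi), initially (-inf, +inf). On '+', the current value becomes lo and we move to the simplest number in (value, hi): value + 1 if hi = +inf, otherwise the midpoint (value + hi)/2. On '-', the current value becomes hi and we move to value - 1 if lo = -inf, otherwise the midpoint (lo + value)/2.
Start at 0.
Step 1: sign = -, move left. Bounds: (-inf, 0). Value = -1
Step 2: sign = -, move left. Bounds: (-inf, -1). Value = -2
Step 3: sign = +, move right. Bounds: (-2, -1). Value = -3/2
Step 4: sign = -, move left. Bounds: (-2, -3/2). Value = -7/4
Step 5: sign = +, move right. Bounds: (-7/4, -3/2). Value = -13/8
Step 6: sign = +, move right. Bounds: (-13/8, -3/2). Value = -25/16
The surreal number with sign expansion --+-++ is -25/16.

-25/16


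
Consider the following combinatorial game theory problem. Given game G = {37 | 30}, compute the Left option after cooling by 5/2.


Original game: {37 | 30} (a switch {a | b} with a > b).
Cooling by t (for t below the temperature (a - b)/2 = 7/2) taxes each move by t: {a | b} cooled by t is {a - t | b + t}.
Cooling amount: t = 5/2
Cooled Left option: 37 - 5/2 = 69/2
Cooled Right option: 30 + 5/2 = 65/2
Cooled game: {69/2 | 65/2}
Left option = 69/2

69/2


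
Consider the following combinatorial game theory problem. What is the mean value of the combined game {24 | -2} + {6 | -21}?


G1 = {24 | -2}, G2 = {6 | -21}
Each is a switch {a | b} with numbers a > b; its mean value is (a + b)/2, and mean value is additive over game sums: m(G1 + G2) = m(G1) + m(G2).
Mean of G1 = (24 + (-2))/2 = 22/2 = 11
Mean of G2 = (6 + (-21))/2 = -15/2 = -15/2
Mean of G1 + G2 = 11 + -15/2 = 7/2

7/2


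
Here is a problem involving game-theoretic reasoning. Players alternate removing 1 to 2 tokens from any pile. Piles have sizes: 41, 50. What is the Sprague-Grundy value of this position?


Subtraction set: {1, 2}
For this subtraction set, G(n) = n mod 3 (period = max + 1 = 3).
Pile 1 (size 41): G(41) = 41 mod 3 = 2
Pile 2 (size 50): G(50) = 50 mod 3 = 2
Total Grundy value = XOR of all: 2 XOR 2 = 0

0


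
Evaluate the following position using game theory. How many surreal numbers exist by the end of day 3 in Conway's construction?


Day 0: {|} = 0 is born. Count = 1.
Day n: the number of surreal numbers born by day n is 2^(n+1) - 1.
By day 0: 2^1 - 1 = 1
By day 1: 2^2 - 1 = 3
By day 2: 2^3 - 1 = 7
By day 3: 2^4 - 1 = 15
By day 3: 15 surreal numbers.

15


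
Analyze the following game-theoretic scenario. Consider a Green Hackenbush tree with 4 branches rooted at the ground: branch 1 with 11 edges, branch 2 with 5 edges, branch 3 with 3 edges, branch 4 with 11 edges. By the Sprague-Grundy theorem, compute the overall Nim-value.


The tree has 4 branches from the ground vertex.
In Green Hackenbush, the Nim-value of a simple path of length k is k.
Branch 1: length 11, Nim-value = 11
Branch 2: length 5, Nim-value = 5
Branch 3: length 3, Nim-value = 3
Branch 4: length 11, Nim-value = 11
Total Nim-value = XOR of all branch values:
0 XOR 11 = 11
11 XOR 5 = 14
14 XOR 3 = 13
13 XOR 11 = 6
Nim-value of the tree = 6

6


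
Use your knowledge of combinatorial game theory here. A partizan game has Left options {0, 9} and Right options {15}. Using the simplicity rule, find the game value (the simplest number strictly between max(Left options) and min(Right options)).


Left options: {0, 9}, max = 9
Right options: {15}, min = 15
All options are numbers and max(Left) < min(Right), so by the simplicity theorem the value is the simplest (earliest-born) number strictly between 9 and 15.
Integers 10 through 14 all lie strictly between 9 and 15.
Among integers, the simplest (lowest birthday = smallest |n|; 0 is born on day 0, +-n on day n) is 10.
No non-integer in the interval can be simpler: if x is a non-integer in the interval, then floor(x) or ceil(x) also lies in the interval (the interval contains an integer), and both are proper prefixes of x's sign expansion, i.e. born earlier. So the game value is 10.
Game value = 10

10


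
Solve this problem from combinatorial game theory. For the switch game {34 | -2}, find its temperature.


The game is {34 | -2}, a switch {a | b} with numbers a > b.
Cooling {a | b} by t gives {a - t | b + t}, which stops being hot when a - t = b + t, i.e. at t = (a - b)/2. So the temperature of a switch is (a - b)/2.
Temperature = (Left option - Right option) / 2
= (34 - (-2)) / 2
= 36 / 2
= 18

18


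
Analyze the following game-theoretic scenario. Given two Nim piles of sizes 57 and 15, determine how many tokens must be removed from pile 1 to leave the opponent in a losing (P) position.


Piles: 57 and 15
Current XOR: 57 XOR 15 = 54 (non-zero, so this is an N-position).
To make the XOR zero, we need to find a move that balances the piles.
For pile 1 (size 57): target = 57 XOR 54 = 15
We reduce pile 1 from 57 to 15.
Tokens removed: 57 - 15 = 42
Verification: 15 XOR 15 = 0

42


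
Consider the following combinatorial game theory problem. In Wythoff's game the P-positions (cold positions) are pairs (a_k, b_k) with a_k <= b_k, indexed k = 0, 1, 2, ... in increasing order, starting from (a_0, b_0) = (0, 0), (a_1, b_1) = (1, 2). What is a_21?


By Wythoff's theorem, a_k = floor(k * phi) and b_k = floor(k * phi^2) = a_k + k, where phi = (1 + sqrt(5))/2 is the golden ratio.
phi = (1 + sqrt(5))/2 = 1.618034
k = 21
k * phi = 21 * 1.618034 = 33.978714
a_21 = floor(k * phi) = 33

33


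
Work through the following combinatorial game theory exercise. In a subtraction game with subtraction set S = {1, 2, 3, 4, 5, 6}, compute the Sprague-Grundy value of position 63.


The subtraction set is S = {1, 2, 3, 4, 5, 6}.
G(k) = mex{ G(k - s) : s in S, s <= k }. We compute iteratively: G(0) = 0.
G(1) = mex({0}) = 1
G(2) = mex({0, 1}) = 2
G(3) = mex({0, 1, 2}) = 3
G(4) = mex({0, 1, 2, 3}) = 4
G(5) = mex({0, 1, 2, 3, 4}) = 5
G(6) = mex({0, 1, 2, 3, 4, 5}) = 6
G(7) = mex({1, 2, 3, 4, 5, 6}) = 0
G(8) = mex({0, 2, 3, 4, 5, 6}) = 1
G(9) = mex({0, 1, 3, 4, 5, 6}) = 2
G(10) = mex({0, 1, 2, 4, 5, 6}) = 3
G(11) = mex({0, 1, 2, 3, 5, 6}) = 4
G(12) = mex({0, 1, 2, 3, 4, 6}) = 5
Observe that G(7)..G(12) = 0, 1, 2, 3, 4, 5 repeats G(0)..G(5) = 0, 1, 2, 3, 4, 5.
For k >= max(S) = 6, G(k) is determined by the previous 6 values G(k-6)..G(k-1); a window of 6 consecutive values has recurred shifted by 7, so by induction G(k + 7) = G(k) for all k >= 0: the sequence is periodic from the start with period 7.
One period: G(0..6) = 0, 1, 2, 3, 4, 5, 6.
63 mod 7 = 0, so G(63) = G(0) = 0.

0


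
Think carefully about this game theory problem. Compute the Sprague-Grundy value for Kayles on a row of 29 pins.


Kayles: a move removes 1 or 2 adjacent pins from a contiguous row.
Removing pins from a row of k leaves two independent rows (a, b) with a + b = k - 1 (one pin) or a + b = k - 2 (two pins); an end removal gives a = 0.
By Sprague-Grundy, G(k) = mex{ G(a) XOR G(b) } over all these splits. G(0) = 0.
G(1): splits (0,0):0^0=0 -> mex({0}) = 1
G(2): splits (0,1):0^1=1 (0,0):0^0=0 -> mex({0, 1}) = 2
G(3): splits (0,2):0^2=2 (1,1):1^1=0 (0,1):0^1=1 -> mex({0, 1, 2}) = 3
G(4): splits (0,3):0^3=3 (1,2):1^2=3 (0,2):0^2=2 (1,1):1^1=0 -> mex({0, 2, 3}) = 1
G(5): splits (0,4):0^1=1 (1,3):1^3=2 (2,2):2^2=0 (0,3):0^3=3 (1,2):1^2=3 -> mex({0, 1, 2, 3}) = 4
G(6) = mex({0, 1, 2, 4}) = 3
G(7) = mex({0, 1, 3, 4, 5}) = 2
G(8) = mex({0, 2, 3, 5, 6}) = 1
G(9) = mex({0, 1, 2, 3, 6, 7}) = 4
G(10) = mex({0, 1, 3, 4, 5, 7}) = 2
G(11) = mex({0, 1, 2, 3, 4, 5}) = 6
G(12) = mex({0, 1, 2, 3, 5, 6, 7}) = 4
G(13) = mex({0, 2, 3, 4, 6, 7}) = 1
G(14) = mex({0, 1, 4, 5, 6, 7}) = 2
G(15) = mex({0, 1, 2, 3, 4, 5, 6}) = 7
G(16) = mex({0, 2, 3, 5, 6, 7}) = 1
G(17) = mex({0, 1, 2, 3, 5, 6, 7}) = 4
G(18) = mex({0, 1, 2, 4, 5, 6}) = 3
G(19) = mex({0, 1, 3, 4, 5, 7}) = 2
G(20) = mex({0, 2, 3, 4, 5, 6, 7}) = 1
G(21) = mex({0, 1, 2, 3, 5, 6, 7}) = 4
G(22) = mex({0, 1, 2, 3, 4, 5, 7}) = 6
G(23) = mex({0, 1, 2, 3, 4, 5, 6}) = 7
G(24) = mex({0, 1, 2, 3, 5, 6, 7}) = 4
G(25) = mex({0, 2, 3, 4, 6, 7}) = 1
G(26) = mex({0, 1, 3, 4, 5, 6, 7}) = 2
G(27) = mex({0, 1, 2, 3, 4, 5, 6, 7}) = 8
G(28) = mex({0, 1, 2, 3, 4, 6, 7, 8}) = 5
G(29) = mex({0, 1, 2, 3, 5, 6, 7, 8, 9}) = 4
Therefore G(29) = 4.

4


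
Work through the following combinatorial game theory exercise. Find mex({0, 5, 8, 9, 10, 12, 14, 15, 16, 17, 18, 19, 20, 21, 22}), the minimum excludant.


Set = {0, 5, 8, 9, 10, 12, 14, 15, 16, 17, 18, 19, 20, 21, 22}
0 is in the set.
1 is NOT in the set. This is the mex.
mex = 1

1


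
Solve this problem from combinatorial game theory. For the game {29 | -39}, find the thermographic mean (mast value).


Game = {29 | -39}, a switch {a | b} with numbers a > b.
Its thermograph has left wall a - t and right wall b + t, which meet at t = (a - b)/2, where both equal (a + b)/2. So the mast (mean value) is at (a + b)/2.
Mean = (29 + (-39))/2 = -10/2 = -5

-5


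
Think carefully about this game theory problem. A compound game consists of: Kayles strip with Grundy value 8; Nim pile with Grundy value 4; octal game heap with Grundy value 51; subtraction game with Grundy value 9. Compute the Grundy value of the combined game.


By the Sprague-Grundy theorem, the Grundy value of a sum of games is the XOR of individual Grundy values.
Kayles strip: Grundy value = 8. Running XOR: 0 XOR 8 = 8
Nim pile: Grundy value = 4. Running XOR: 8 XOR 4 = 12
octal game heap: Grundy value = 51. Running XOR: 12 XOR 51 = 63
subtraction game: Grundy value = 9. Running XOR: 63 XOR 9 = 54
The combined Grundy value is 54.

54


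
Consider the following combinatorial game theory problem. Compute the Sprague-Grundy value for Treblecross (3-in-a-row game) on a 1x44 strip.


Treblecross: place X on empty cells; 3-in-a-row wins.
Playing within two cells of an existing X lets the opponent win at once, so sensible play treats the cells i-2..i+2 around each X as dead. The player left with no safe cell loses, so this is a normal-play take-away game on strips of safe cells.
Placing X at cell i (0-indexed) of a strip of k safe cells leaves independent strips of sizes max(0, i-2) and max(0, k-i-3). Hence G(k) = mex{ G(max(0,i-2)) XOR G(max(0,k-i-3)) : 0 <= i < k }, with G(0) = 0.
G(1): splits (0,0):0^0=0 -> mex({0}) = 1
G(2): splits (0,0):0^0=0 -> mex({0}) = 1
G(3): splits (0,0):0^0=0 -> mex({0}) = 1
G(4): splits (0,1):0^1=1 (0,0):0^0=0 -> mex({0, 1}) = 2
G(5): splits (0,2):0^1=1 (0,1):0^1=1 (0,0):0^0=0 -> mex({0, 1}) = 2
G(6) = mex({1}) = 0
G(7) = mex({0, 1, 2}) = 3
G(8) = mex({0, 1, 2}) = 3
G(9) = mex({0, 2}) = 1
G(10) = mex({0, 2, 3}) = 1
G(11) = mex({0, 3}) = 1
G(12) = mex({1, 3}) = 0
G(13) = mex({0, 1, 2, 3}) = 4
G(14) = mex({0, 1, 2}) = 3
G(15) = mex({0, 1, 2}) = 3
G(16) = mex({0, 1, 2, 4}) = 3
G(17) = mex({0, 1, 3, 4}) = 2
G(18) = mex({0, 1, 3, 4}) = 2
G(19) = mex({0, 1, 3, 5}) = 2
G(20) = mex({0, 1, 2, 3, 5}) = 4
G(21) = mex({0, 1, 2, 3, 5}) = 4
G(22) = mex({1, 2, 6}) = 0
G(23) = mex({0, 1, 2, 3, 4, 6}) = 5
G(24) = mex({0, 1, 2, 3, 4}) = 5
G(25) = mex({0, 1, 3, 4, 7}) = 2
G(26) = mex({0, 1, 3, 4, 5, 7}) = 2
G(27) = mex({0, 1, 3, 5}) = 2
G(28) = mex({0, 1, 2, 5}) = 3
G(29) = mex({0, 1, 2, 4, 5, 6}) = 3
G(30) = mex({1, 2, 4, 6}) = 0
G(31) = mex({0, 1, 2, 3, 4, 6}) = 5
G(32) = mex({1, 2, 3, 4, 7}) = 0
G(33) = mex({0, 3, 7}) = 1
G(34) = mex({0, 2, 3, 5, 7}) = 1
G(35) = mex({0, 2, 3, 5, 6}) = 1
G(36) = mex({0, 1, 2, 5, 6}) = 3
G(37) = mex({0, 1, 2, 4, 5, 6}) = 3
G(38) = mex({0, 1, 2, 4}) = 3
G(39) = mex({0, 1, 2, 3, 4, 7}) = 5
G(40) = mex({0, 1, 2, 3, 4, 5, 7}) = 6
G(41) = mex({0, 1, 2, 3, 5, 7}) = 4
G(42) = mex({0, 1, 2, 3, 5, 6, 7}) = 4
G(43) = mex({0, 2, 3, 5, 6}) = 1
G(44) = mex({1, 2, 3, 4, 5, 6}) = 0
Therefore G(44) = 0.

0


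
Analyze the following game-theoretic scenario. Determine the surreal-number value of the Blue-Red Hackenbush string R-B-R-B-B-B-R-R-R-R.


Edges (from ground): R-B-R-B-B-B-R-R-R-R
By Berlekamp's sign-expansion rule, a Blue-Red Hackenbush stalk has the value of the surreal number whose sign sequence is the edge sequence with B -> + and R -> -.
Sign sequence: -+-+++----
Trace the sign expansion in the surreal number tree, starting from 0:
Edge 1: R (sign -) -> bounds (-inf, 0), value = -1
Edge 2: B (sign +) -> bounds (-1, 0), value = -1/2
Edge 3: R (sign -) -> bounds (-1, -1/2), value = -3/4
Edge 4: B (sign +) -> bounds (-3/4, -1/2), value = -5/8
Edge 5: B (sign +) -> bounds (-5/8, -1/2), value = -9/16
Edge 6: B (sign +) -> bounds (-9/16, -1/2), value = -17/32
Edge 7: R (sign -) -> bounds (-9/16, -17/32), value = -35/64
Edge 8: R (sign -) -> bounds (-9/16, -35/64), value = -71/128
Edge 9: R (sign -) -> bounds (-9/16, -71/128), value = -143/256
Edge 10: R (sign -) -> bounds (-9/16, -143/256), value = -287/512
Game value = -287/512

-287/512


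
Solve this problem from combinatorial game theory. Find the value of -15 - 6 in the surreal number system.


x = -15, y = 6
x - y = -15 - 6 = -21

-21


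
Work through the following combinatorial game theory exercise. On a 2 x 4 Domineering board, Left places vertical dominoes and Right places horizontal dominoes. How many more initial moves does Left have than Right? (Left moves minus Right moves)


Board is 2 x 4 (rows x cols).
Left (vertical) placements: (rows-1) * cols = 1 * 4 = 4
Right (horizontal) placements: rows * (cols-1) = 2 * 3 = 6
Advantage = Left - Right = 4 - 6 = -2

-2


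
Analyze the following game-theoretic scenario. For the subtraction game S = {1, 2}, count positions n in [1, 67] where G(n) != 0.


Subtraction set S = {1, 2}, so G(n) = n mod 3.
G(n) = 0 when n is a multiple of 3.
Multiples of 3 in [1, 67]: 22
N-positions (nonzero Grundy) = 67 - 22 = 45

45


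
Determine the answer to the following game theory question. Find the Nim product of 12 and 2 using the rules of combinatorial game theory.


Nim multiplication is bilinear over XOR: (u XOR v) * w = (u*w) XOR (v*w).
So we split each operand into its bit components and XOR the pairwise Nim products.
12 = 4 + 8 (as XOR of powers of 2).
2 = 2 (as XOR of powers of 2).
Using the standard Nim-product table on single bits:
  2*2 = 3,   2*4 = 8,   2*8 = 12,
  4*4 = 6,   4*8 = 11,  8*8 = 13,
and  1*x = x (identity), k*l = l*k (commutative).
Pairwise Nim products:
  4 * 2 = 8
  8 * 2 = 12
XOR them: 8 XOR 12 = 4.
Result: 12 * 2 = 4 (in Nim).

4


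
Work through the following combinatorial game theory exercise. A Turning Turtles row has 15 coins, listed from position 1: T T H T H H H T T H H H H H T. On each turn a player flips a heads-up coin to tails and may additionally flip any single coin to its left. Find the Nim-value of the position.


Coins: T T H T H H H T T H H H H H T
Key fact: a single head at position k behaves exactly like a Nim heap of size k (turning it to T and optionally flipping a coin at j < k corresponds to moving the heap from k to j, or to 0), and heads combine as a disjunctive sum (two heads at the same place would cancel, matching j XOR j = 0). So the Nim-value is the XOR of the 1-indexed positions of the heads.
Face-up positions (1-indexed): [3, 5, 6, 7, 10, 11, 12, 13, 14]
XOR 0 with 3: 0 XOR 3 = 3
XOR 3 with 5: 3 XOR 5 = 6
XOR 6 with 6: 6 XOR 6 = 0
XOR 0 with 7: 0 XOR 7 = 7
XOR 7 with 10: 7 XOR 10 = 13
XOR 13 with 11: 13 XOR 11 = 6
XOR 6 with 12: 6 XOR 12 = 10
XOR 10 with 13: 10 XOR 13 = 7
XOR 7 with 14: 7 XOR 14 = 9
Nim-value = 9

9


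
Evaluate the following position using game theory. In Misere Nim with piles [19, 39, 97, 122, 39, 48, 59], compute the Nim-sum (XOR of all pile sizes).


We need the XOR (exclusive or) of all pile sizes.
After XOR-ing pile 1 (size 19): 0 XOR 19 = 19
After XOR-ing pile 2 (size 39): 19 XOR 39 = 52
After XOR-ing pile 3 (size 97): 52 XOR 97 = 85
After XOR-ing pile 4 (size 122): 85 XOR 122 = 47
After XOR-ing pile 5 (size 39): 47 XOR 39 = 8
After XOR-ing pile 6 (size 48): 8 XOR 48 = 56
After XOR-ing pile 7 (size 59): 56 XOR 59 = 3
The Nim-value of this position is 3.

3


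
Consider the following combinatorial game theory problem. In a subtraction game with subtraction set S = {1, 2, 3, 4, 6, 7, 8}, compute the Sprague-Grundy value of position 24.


The subtraction set is S = {1, 2, 3, 4, 6, 7, 8}.
G(k) = mex{ G(k - s) : s in S, s <= k }. We compute iteratively: G(0) = 0.
G(1) = mex({0}) = 1
G(2) = mex({0, 1}) = 2
G(3) = mex({0, 1, 2}) = 3
G(4) = mex({0, 1, 2, 3}) = 4
G(5) = mex({1, 2, 3, 4}) = 0
G(6) = mex({0, 2, 3, 4}) = 1
G(7) = mex({0, 1, 3, 4}) = 2
G(8) = mex({0, 1, 2, 4}) = 3
G(9) = mex({0, 1, 2, 3}) = 4
G(10) = mex({1, 2, 3, 4}) = 0
G(11) = mex({0, 2, 3, 4}) = 1
G(12) = mex({0, 1, 3, 4}) = 2
Observe that G(5)..G(12) = 0, 1, 2, 3, 4, 0, 1, 2 repeats G(0)..G(7) = 0, 1, 2, 3, 4, 0, 1, 2.
For k >= max(S) = 8, G(k) is determined by the previous 8 values G(k-8)..G(k-1); a window of 8 consecutive values has recurred shifted by 5, so by induction G(k + 5) = G(k) for all k >= 0: the sequence is periodic from the start with period 5.
One period: G(0..4) = 0, 1, 2, 3, 4.
24 mod 5 = 4, so G(24) = G(4) = 4.

4


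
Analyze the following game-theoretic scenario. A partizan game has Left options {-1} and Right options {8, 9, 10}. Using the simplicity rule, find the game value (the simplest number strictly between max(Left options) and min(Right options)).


Left options: {-1}, max = -1
Right options: {8, 9, 10}, min = 8
All options are numbers and max(Left) < min(Right), so by the simplicity theorem the value is the simplest (earliest-born) number strictly between -1 and 8.
Integers 0 through 7 all lie strictly between -1 and 8.
Among integers, the simplest (lowest birthday = smallest |n|; 0 is born on day 0, +-n on day n) is 0.
No non-integer in the interval can be simpler: if x is a non-integer in the interval, then floor(x) or ceil(x) also lies in the interval (the interval contains an integer), and both are proper prefixes of x's sign expansion, i.e. born earlier. So the game value is 0.
Game value = 0

0


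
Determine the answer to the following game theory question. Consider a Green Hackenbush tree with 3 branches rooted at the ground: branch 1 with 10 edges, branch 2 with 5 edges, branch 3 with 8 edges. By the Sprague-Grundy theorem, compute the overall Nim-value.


The tree has 3 branches from the ground vertex.
In Green Hackenbush, the Nim-value of a simple path of length k is k.
Branch 1: length 10, Nim-value = 10
Branch 2: length 5, Nim-value = 5
Branch 3: length 8, Nim-value = 8
Total Nim-value = XOR of all branch values:
0 XOR 10 = 10
10 XOR 5 = 15
15 XOR 8 = 7
Nim-value of the tree = 7

7


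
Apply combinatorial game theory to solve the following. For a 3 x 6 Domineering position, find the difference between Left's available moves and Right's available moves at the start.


Board is 3 x 6 (rows x cols).
Left (vertical) placements: (rows-1) * cols = 2 * 6 = 12
Right (horizontal) placements: rows * (cols-1) = 3 * 5 = 15
Advantage = Left - Right = 12 - 15 = -3

-3


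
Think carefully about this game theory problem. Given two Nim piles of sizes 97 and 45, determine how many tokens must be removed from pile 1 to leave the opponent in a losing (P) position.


Piles: 97 and 45
Current XOR: 97 XOR 45 = 76 (non-zero, so this is an N-position).
To make the XOR zero, we need to find a move that balances the piles.
For pile 1 (size 97): target = 97 XOR 76 = 45
We reduce pile 1 from 97 to 45.
Tokens removed: 97 - 45 = 52
Verification: 45 XOR 45 = 0

52


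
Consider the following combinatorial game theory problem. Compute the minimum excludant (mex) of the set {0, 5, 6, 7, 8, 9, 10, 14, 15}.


Set = {0, 5, 6, 7, 8, 9, 10, 14, 15}
0 is in the set.
1 is NOT in the set. This is the mex.
mex = 1

1


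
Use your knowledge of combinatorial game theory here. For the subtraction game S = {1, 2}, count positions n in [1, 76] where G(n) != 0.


Subtraction set S = {1, 2}, so G(n) = n mod 3.
G(n) = 0 when n is a multiple of 3.
Multiples of 3 in [1, 76]: 25
N-positions (nonzero Grundy) = 76 - 25 = 51

51


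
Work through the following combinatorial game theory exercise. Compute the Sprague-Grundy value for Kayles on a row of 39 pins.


Kayles: a move removes 1 or 2 adjacent pins from a contiguous row.
Removing pins from a row of k leaves two independent rows (a, b) with a + b = k - 1 (one pin) or a + b = k - 2 (two pins); an end removal gives a = 0.
By Sprague-Grundy, G(k) = mex{ G(a) XOR G(b) } over all these splits. G(0) = 0.
G(1): splits (0,0):0^0=0 -> mex({0}) = 1
G(2): splits (0,1):0^1=1 (0,0):0^0=0 -> mex({0, 1}) = 2
G(3): splits (0,2):0^2=2 (1,1):1^1=0 (0,1):0^1=1 -> mex({0, 1, 2}) = 3
G(4): splits (0,3):0^3=3 (1,2):1^2=3 (0,2):0^2=2 (1,1):1^1=0 -> mex({0, 2, 3}) = 1
G(5): splits (0,4):0^1=1 (1,3):1^3=2 (2,2):2^2=0 (0,3):0^3=3 (1,2):1^2=3 -> mex({0, 1, 2, 3}) = 4
G(6) = mex({0, 1, 2, 4}) = 3
G(7) = mex({0, 1, 3, 4, 5}) = 2
G(8) = mex({0, 2, 3, 5, 6}) = 1
G(9) = mex({0, 1, 2, 3, 6, 7}) = 4
G(10) = mex({0, 1, 3, 4, 5, 7}) = 2
G(11) = mex({0, 1, 2, 3, 4, 5}) = 6
G(12) = mex({0, 1, 2, 3, 5, 6, 7}) = 4
G(13) = mex({0, 2, 3, 4, 6, 7}) = 1
G(14) = mex({0, 1, 4, 5, 6, 7}) = 2
G(15) = mex({0, 1, 2, 3, 4, 5, 6}) = 7
G(16) = mex({0, 2, 3, 5, 6, 7}) = 1
G(17) = mex({0, 1, 2, 3, 5, 6, 7}) = 4
G(18) = mex({0, 1, 2, 4, 5, 6}) = 3
G(19) = mex({0, 1, 3, 4, 5, 7}) = 2
G(20) = mex({0, 2, 3, 4, 5, 6, 7}) = 1
G(21) = mex({0, 1, 2, 3, 5, 6, 7}) = 4
G(22) = mex({0, 1, 2, 3, 4, 5, 7}) = 6
G(23) = mex({0, 1, 2, 3, 4, 5, 6}) = 7
G(24) = mex({0, 1, 2, 3, 5, 6, 7}) = 4
G(25) = mex({0, 2, 3, 4, 6, 7}) = 1
G(26) = mex({0, 1, 3, 4, 5, 6, 7}) = 2
G(27) = mex({0, 1, 2, 3, 4, 5, 6, 7}) = 8
G(28) = mex({0, 1, 2, 3, 4, 6, 7, 8}) = 5
G(29) = mex({0, 1, 2, 3, 5, 6, 7, 8, 9}) = 4
G(30) = mex({0, 1, 2, 3, 4, 5, 6, 9, 10}) = 7
G(31) = mex({0, 1, 3, 4, 5, 7, 10, 11}) = 2
G(32) = mex({0, 2, 3, 4, 5, 6, 7, 9, 11}) = 1
G(33) = mex({0, 1, 2, 3, 4, 5, 6, 7, 9, 12}) = 8
G(34) = mex({0, 1, 2, 3, 4, 5, 7, 8, 11, 12}) = 6
G(35) = mex({0, 1, 2, 3, 4, 5, 6, 8, 9, 10, 11}) = 7
G(36) = mex({0, 1, 2, 3, 5, 6, 7, 9, 10}) = 4
G(37) = mex({0, 2, 3, 4, 6, 7, 9, 10, 11, 12}) = 1
G(38) = mex({0, 1, 3, 4, 5, 6, 7, 9, 10, 11, 12}) = 2
G(39) = mex({0, 1, 2, 4, 5, 6, 7, 9, 10, 12, 14}) = 3
Therefore G(39) = 3.

3


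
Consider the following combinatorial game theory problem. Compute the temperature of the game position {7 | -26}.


The game is {7 | -26}, a switch {a | b} with numbers a > b.
Cooling {a | b} by t gives {a - t | b + t}, which stops being hot when a - t = b + t, i.e. at t = (a - b)/2. So the temperature of a switch is (a - b)/2.
Temperature = (Left option - Right option) / 2
= (7 - (-26)) / 2
= 33 / 2
= 33/2

33/2


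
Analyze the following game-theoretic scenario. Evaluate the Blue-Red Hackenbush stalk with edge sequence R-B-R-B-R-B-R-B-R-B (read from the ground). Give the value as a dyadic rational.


Edges (from ground): R-B-R-B-R-B-R-B-R-B
By Berlekamp's sign-expansion rule, a Blue-Red Hackenbush stalk has the value of the surreal number whose sign sequence is the edge sequence with B -> + and R -> -.
Sign sequence: -+-+-+-+-+
Trace the sign expansion in the surreal number tree, starting from 0:
Edge 1: R (sign -) -> bounds (-inf, 0), value = -1
Edge 2: B (sign +) -> bounds (-1, 0), value = -1/2
Edge 3: R (sign -) -> bounds (-1, -1/2), value = -3/4
Edge 4: B (sign +) -> bounds (-3/4, -1/2), value = -5/8
Edge 5: R (sign -) -> bounds (-3/4, -5/8), value = -11/16
Edge 6: B (sign +) -> bounds (-11/16, -5/8), value = -21/32
Edge 7: R (sign -) -> bounds (-11/16, -21/32), value = -43/64
Edge 8: B (sign +) -> bounds (-43/64, -21/32), value = -85/128
Edge 9: R (sign -) -> bounds (-43/64, -85/128), value = -171/256
Edge 10: B (sign +) -> bounds (-171/256, -85/128), value = -341/512
Game value = -341/512

-341/512
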